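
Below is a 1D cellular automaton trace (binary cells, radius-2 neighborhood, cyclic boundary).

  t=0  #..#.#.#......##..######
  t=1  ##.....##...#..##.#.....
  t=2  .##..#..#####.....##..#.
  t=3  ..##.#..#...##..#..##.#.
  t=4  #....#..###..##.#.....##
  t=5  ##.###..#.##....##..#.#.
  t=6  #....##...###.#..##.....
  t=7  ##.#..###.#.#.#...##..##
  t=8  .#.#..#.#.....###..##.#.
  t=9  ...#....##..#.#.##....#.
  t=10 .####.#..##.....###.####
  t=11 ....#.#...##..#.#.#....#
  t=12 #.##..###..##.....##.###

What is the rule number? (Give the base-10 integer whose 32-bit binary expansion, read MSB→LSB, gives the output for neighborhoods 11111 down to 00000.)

861016470

  nb #####: next=.  (t=0,i=20, bit31=0)
  nb ####.: next=.  (t=0,i=23, bit30=0)
  nb ###.#: next=#  (t=6,i=12, bit29=1)
  nb ###..: next=#  (t=0,i=0, bit28=1)
  nb ##.##: next=.  (t=5,i=2, bit27=0)
  nb ##.#.: next=.  (t=1,i=17, bit26=0)
  nb ##..#: next=#  (t=0,i=1, bit25=1)
  nb ##...: next=#  (t=1,i=2, bit24=1)
  nb #.###: next=.  (t=5,i=3, bit23=0)
  nb #.##.: next=#  (t=5,i=0, bit22=1)
  nb #.#.#: next=.  (t=0,i=5, bit21=0)
  nb #.#..: next=#  (t=0,i=7, bit20=1)
  nb #..##: next=.  (t=0,i=17, bit19=0)
  nb #..#.: next=.  (t=0,i=2, bit18=0)
  nb #...#: next=#  (t=1,i=10, bit17=1)
  nb #....: next=.  (t=0,i=9, bit16=0)
  nb .####: next=.  (t=0,i=19, bit15=0)
  nb .###.: next=.  (t=4,i=9, bit14=0)
  nb .##.#: next=.  (t=1,i=16, bit13=0)
  nb .##..: next=#  (t=0,i=15, bit12=1)
  nb .#.##: next=.  (t=5,i=9, bit11=0)
  nb .#.#.: next=.  (t=0,i=4, bit10=0)
  nb .#..#: next=.  (t=1,i=13, bit9=0)
  nb .#...: next=#  (t=0,i=8, bit8=1)
  nb ..###: next=#  (t=0,i=18, bit7=1)
  nb ..##.: next=.  (t=0,i=14, bit6=0)
  nb ..#.#: next=.  (t=0,i=3, bit5=0)
  nb ..#..: next=#  (t=1,i=12, bit4=1)
  nb ...##: next=.  (t=0,i=13, bit3=0)
  nb ...#.: next=#  (t=1,i=11, bit2=1)
  nb ....#: next=#  (t=0,i=12, bit1=1)
  nb .....: next=.  (t=0,i=10, bit0=0)
  bits 00110011010100100001000110010110 = 861016470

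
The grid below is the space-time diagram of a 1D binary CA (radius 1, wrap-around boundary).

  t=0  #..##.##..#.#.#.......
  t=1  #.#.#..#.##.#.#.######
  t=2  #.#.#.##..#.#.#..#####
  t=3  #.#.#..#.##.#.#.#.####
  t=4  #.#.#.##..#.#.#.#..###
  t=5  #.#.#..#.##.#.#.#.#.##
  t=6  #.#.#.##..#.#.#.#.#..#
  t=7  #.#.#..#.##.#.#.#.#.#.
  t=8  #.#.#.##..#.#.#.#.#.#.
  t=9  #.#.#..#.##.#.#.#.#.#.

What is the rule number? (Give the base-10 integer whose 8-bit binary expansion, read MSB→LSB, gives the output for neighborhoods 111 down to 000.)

  [7] ### => #  t=1,i=17
  [6] ##. => #  t=0,i=4
  [5] #.# => .  t=0,i=5
  [4] #.. => .  t=0,i=1
  [3] .## => .  t=0,i=3
  [2] .#. => #  t=0,i=0
  [1] ..# => #  t=0,i=2
  [0] ... => #  t=0,i=16
  bits 11000111 = 199

199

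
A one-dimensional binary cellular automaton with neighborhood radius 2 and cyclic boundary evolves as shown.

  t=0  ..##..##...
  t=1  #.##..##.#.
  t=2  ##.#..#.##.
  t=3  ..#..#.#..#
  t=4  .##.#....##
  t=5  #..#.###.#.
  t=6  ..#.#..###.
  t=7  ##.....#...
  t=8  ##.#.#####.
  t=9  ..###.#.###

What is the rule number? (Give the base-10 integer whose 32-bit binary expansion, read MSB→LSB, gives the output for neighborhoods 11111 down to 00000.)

  [31] ##### => .  t=8,i=7
  [30] ####. => #  t=8,i=8
  [29] ###.# => #  t=5,i=7
  [28] ###.. => .  t=6,i=9
  [27] ##.## => #  t=2,i=10
  [26] ##.#. => #  t=1,i=8
  [25] ##..# => .  t=0,i=4
  [24] ##... => .  t=0,i=8
  [23] #.### => .  t=5,i=5
  [22] #.##. => .  t=1,i=2
  [21] #.#.# => #  t=1,i=0
  [20] #.#.. => .  t=2,i=3
  [19] #..## => .  t=0,i=5
  [18] #..#. => #  t=2,i=5
  [17] #...# => #  t=6,i=0
  [16] #.... => #  t=0,i=9
  [15] .#### => #  t=8,i=6
  [14] .###. => .  t=5,i=6
  [13] .##.# => .  t=1,i=7
  [12] .##.. => #  t=0,i=3
  [11] .#.## => #  t=1,i=1
  [10] .#.#. => .  t=1,i=10
  [9] .#..# => .  t=2,i=4
  [8] .#... => #  t=4,i=5
  [7] ..### => #  t=6,i=7
  [6] ..##. => #  t=0,i=2
  [5] ..#.# => .  t=2,i=6
  [4] ..#.. => #  t=3,i=2
  [3] ...## => .  t=0,i=1
  [2] ...#. => #  t=6,i=1
  [1] ....# => #  t=0,i=0
  [0] ..... => .  t=0,i=10
  bits 01101100001001111001100111010110 = 1814534614

1814534614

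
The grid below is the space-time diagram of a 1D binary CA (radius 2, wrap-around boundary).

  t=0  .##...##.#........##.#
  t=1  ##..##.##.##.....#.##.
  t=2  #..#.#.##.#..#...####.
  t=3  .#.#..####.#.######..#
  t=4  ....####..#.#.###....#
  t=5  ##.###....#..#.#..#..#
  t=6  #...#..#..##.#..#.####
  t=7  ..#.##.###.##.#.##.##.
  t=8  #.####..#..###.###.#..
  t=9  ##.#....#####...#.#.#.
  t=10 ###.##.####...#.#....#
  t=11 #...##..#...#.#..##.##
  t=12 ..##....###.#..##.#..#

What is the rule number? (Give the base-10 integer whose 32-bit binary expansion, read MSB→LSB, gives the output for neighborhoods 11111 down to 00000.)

  ##### -> #   bit 31 = 1  t=3,i=15
  ####. -> .   bit 30 = 0  t=2,i=19
  ###.# -> .   bit 29 = 0  t=2,i=20
  ###.. -> .   bit 28 = 0  t=3,i=18
  ##.## -> .   bit 27 = 0  t=1,i=6
  ##.#. -> #   bit 26 = 1  t=0,i=8
  ##..# -> .   bit 25 = 0  t=1,i=2
  ##... -> .   bit 24 = 0  t=0,i=3
  #.### -> .   bit 23 = 0  t=3,i=13
  #.##. -> #   bit 22 = 1  t=0,i=1
  #.#.# -> .   bit 21 = 0  t=0,i=21
  #.#.. -> .   bit 20 = 0  t=0,i=9
  #..## -> #   bit 19 = 1  t=1,i=3
  #..#. -> .   bit 18 = 0  t=2,i=2
  #...# -> #   bit 17 = 1  t=0,i=4
  #.... -> #   bit 16 = 1  t=0,i=11
  .#### -> #   bit 15 = 1  t=2,i=18
  .###. -> #   bit 14 = 1  t=4,i=15
  .##.# -> #   bit 13 = 1  t=0,i=7
  .##.. -> .   bit 12 = 0  t=0,i=2
  .#.## -> #   bit 11 = 1  t=0,i=0
  .#.#. -> .   bit 10 = 0  t=2,i=4
  .#..# -> #   bit 9 = 1  t=2,i=1
  .#... -> #   bit 8 = 1  t=0,i=10
  ..### -> #   bit 7 = 1  t=2,i=17
  ..##. -> .   bit 6 = 0  t=0,i=6
  ..#.# -> #   bit 5 = 1  t=1,i=17
  ..#.. -> #   bit 4 = 1  t=2,i=13
  ...## -> #   bit 3 = 1  t=0,i=5
  ...#. -> .   bit 2 = 0  t=1,i=16
  ....# -> .   bit 1 = 0  t=0,i=16
  ..... -> .   bit 0 = 0  t=0,i=12
  bits 10000100010010111110101110111000 = 2219568056

2219568056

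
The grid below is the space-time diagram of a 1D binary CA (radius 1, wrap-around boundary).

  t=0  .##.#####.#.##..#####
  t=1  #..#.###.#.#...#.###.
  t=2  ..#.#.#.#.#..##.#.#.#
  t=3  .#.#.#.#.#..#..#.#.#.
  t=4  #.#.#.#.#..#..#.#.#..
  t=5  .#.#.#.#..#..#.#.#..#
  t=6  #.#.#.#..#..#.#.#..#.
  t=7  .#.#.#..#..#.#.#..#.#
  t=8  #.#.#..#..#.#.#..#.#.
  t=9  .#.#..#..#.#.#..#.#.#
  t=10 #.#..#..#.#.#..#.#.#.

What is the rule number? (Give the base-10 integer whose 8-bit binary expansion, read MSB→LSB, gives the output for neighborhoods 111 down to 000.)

163

  ###|#  b7=1 t=0,i=5
  ##.|.  b6=0 t=0,i=2
  #.#|#  b5=1 t=0,i=0
  #..|.  b4=0 t=0,i=14
  .##|.  b3=0 t=0,i=1
  .#.|.  b2=0 t=0,i=10
  ..#|#  b1=1 t=0,i=15
  ...|#  b0=1 t=1,i=13
  bits 10100011 = 163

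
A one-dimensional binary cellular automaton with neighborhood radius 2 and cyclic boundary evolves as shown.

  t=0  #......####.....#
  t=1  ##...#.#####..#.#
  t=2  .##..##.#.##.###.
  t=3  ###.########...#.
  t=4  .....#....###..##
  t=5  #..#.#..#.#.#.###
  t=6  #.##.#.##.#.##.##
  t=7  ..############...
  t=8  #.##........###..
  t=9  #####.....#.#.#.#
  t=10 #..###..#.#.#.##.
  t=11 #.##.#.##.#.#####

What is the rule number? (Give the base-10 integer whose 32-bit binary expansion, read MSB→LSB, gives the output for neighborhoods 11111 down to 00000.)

1434237170

  ##### -> .   bit 31 = 0  t=1,i=9
  ####. -> #   bit 30 = 1  t=0,i=9
  ###.# -> .   bit 29 = 0  t=3,i=2
  ###.. -> #   bit 28 = 1  t=0,i=10
  ##.## -> .   bit 27 = 0  t=2,i=12
  ##.#. -> #   bit 26 = 1  t=2,i=7
  ##..# -> .   bit 25 = 0  t=1,i=12
  ##... -> #   bit 24 = 1  t=0,i=1
  #.### -> .   bit 23 = 0  t=1,i=7
  #.##. -> #   bit 22 = 1  t=2,i=10
  #.#.# -> #   bit 21 = 1  t=2,i=8
  #.#.. -> #   bit 20 = 1  t=5,i=5
  #..## -> #   bit 19 = 1  t=2,i=0
  #..#. -> #   bit 18 = 1  t=1,i=13
  #...# -> .   bit 17 = 0  t=1,i=3
  #.... -> .   bit 16 = 0  t=0,i=2
  .#### -> #   bit 15 = 1  t=0,i=8
  .###. -> .   bit 14 = 0  t=1,i=0
  .##.# -> #   bit 13 = 1  t=2,i=6
  .##.. -> #   bit 12 = 1  t=0,i=0
  .#.## -> #   bit 11 = 1  t=1,i=6
  .#.#. -> .   bit 10 = 0  t=5,i=4
  .#..# -> .   bit 9 = 0  t=5,i=6
  .#... -> .   bit 8 = 0  t=4,i=6
  ..### -> #   bit 7 = 1  t=0,i=7
  ..##. -> #   bit 6 = 1  t=0,i=16
  ..#.# -> #   bit 5 = 1  t=1,i=5
  ..#.. -> #   bit 4 = 1  t=4,i=5
  ...## -> .   bit 3 = 0  t=0,i=6
  ...#. -> .   bit 2 = 0  t=1,i=4
  ....# -> #   bit 1 = 1  t=0,i=5
  ..... -> .   bit 0 = 0  t=0,i=3
  bits 01010101011111001011100011110010 = 1434237170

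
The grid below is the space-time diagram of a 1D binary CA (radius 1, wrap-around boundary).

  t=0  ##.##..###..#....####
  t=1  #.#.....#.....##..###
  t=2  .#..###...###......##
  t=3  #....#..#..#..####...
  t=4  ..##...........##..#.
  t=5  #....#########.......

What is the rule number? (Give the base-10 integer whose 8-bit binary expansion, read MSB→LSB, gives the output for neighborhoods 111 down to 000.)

161

  [7] ### => #  t=0,i=0
  [6] ##. => .  t=0,i=1
  [5] #.# => #  t=0,i=2
  [4] #.. => .  t=0,i=5
  [3] .## => .  t=0,i=3
  [2] .#. => .  t=0,i=12
  [1] ..# => .  t=0,i=6
  [0] ... => #  t=0,i=14
  bits 10100001 = 161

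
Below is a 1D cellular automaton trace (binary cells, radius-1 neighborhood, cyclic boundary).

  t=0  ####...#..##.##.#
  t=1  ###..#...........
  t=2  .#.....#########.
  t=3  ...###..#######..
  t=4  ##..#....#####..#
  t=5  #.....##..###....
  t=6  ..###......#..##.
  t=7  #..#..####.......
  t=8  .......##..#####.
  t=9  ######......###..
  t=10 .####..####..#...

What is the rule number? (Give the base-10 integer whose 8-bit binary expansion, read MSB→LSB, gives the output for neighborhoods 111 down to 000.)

129

  ### -> #   bit 7 = 1  t=0,i=0
  ##. -> .   bit 6 = 0  t=0,i=3
  #.# -> .   bit 5 = 0  t=0,i=12
  #.. -> .   bit 4 = 0  t=0,i=4
  .## -> .   bit 3 = 0  t=0,i=10
  .#. -> .   bit 2 = 0  t=0,i=7
  ..# -> .   bit 1 = 0  t=0,i=6
  ... -> #   bit 0 = 1  t=0,i=5
  bits 10000001 = 129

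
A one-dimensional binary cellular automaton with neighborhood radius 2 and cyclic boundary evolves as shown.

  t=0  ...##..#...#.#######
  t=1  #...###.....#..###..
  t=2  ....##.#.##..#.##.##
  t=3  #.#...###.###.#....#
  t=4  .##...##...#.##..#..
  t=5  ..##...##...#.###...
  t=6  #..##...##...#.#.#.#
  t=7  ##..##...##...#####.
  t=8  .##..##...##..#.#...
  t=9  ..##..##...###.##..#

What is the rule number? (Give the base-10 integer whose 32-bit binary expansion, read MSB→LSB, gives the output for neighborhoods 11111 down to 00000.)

  #####|#  b31=1 t=0,i=15
  ####.|.  b30=0 t=0,i=18
  ###.#|.  b29=0 t=3,i=8
  ###..|.  b28=0 t=0,i=19
  ##.##|.  b27=0 t=2,i=17
  ##.#.|#  b26=1 t=2,i=6
  ##..#|#  b25=1 t=0,i=5
  ##...|#  b24=1 t=0,i=0
  #.###|.  b23=0 t=0,i=13
  #.##.|.  b22=0 t=2,i=9
  #.#.#|#  b21=1 t=2,i=7
  #.#..|#  b20=1 t=3,i=2
  #..##|.  b19=0 t=1,i=14
  #..#.|#  b18=1 t=0,i=6
  #...#|.  b17=0 t=0,i=1
  #....|.  b16=0 t=1,i=8
  .####|.  b15=0 t=0,i=14
  .###.|#  b14=1 t=1,i=5
  .##.#|.  b13=0 t=2,i=5
  .##..|#  b12=1 t=0,i=4
  .#.##|#  b11=1 t=0,i=12
  .#.#.|#  b10=1 t=6,i=14
  .#..#|#  b9=1 t=1,i=13
  .#...|.  b8=0 t=0,i=8
  ..###|#  b7=1 t=1,i=4
  ..##.|.  b6=0 t=0,i=3
  ..#.#|.  b5=0 t=0,i=11
  ..#..|.  b4=0 t=0,i=7
  ...##|.  b3=0 t=0,i=2
  ...#.|.  b2=0 t=0,i=10
  ....#|#  b1=1 t=1,i=10
  .....|#  b0=1 t=1,i=9
  bits 10000111001101000101111010000011 = 2268356227

2268356227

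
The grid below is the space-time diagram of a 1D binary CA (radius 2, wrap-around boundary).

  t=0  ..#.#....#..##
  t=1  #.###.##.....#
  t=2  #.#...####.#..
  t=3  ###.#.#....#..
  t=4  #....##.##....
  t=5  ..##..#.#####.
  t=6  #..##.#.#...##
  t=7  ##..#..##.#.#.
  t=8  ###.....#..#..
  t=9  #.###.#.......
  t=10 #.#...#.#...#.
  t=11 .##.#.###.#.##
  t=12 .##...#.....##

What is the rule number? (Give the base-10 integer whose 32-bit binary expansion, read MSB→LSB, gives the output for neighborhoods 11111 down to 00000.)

  [31] ##### => .  t=5,i=10
  [30] ####. => .  t=2,i=8
  [29] ###.# => .  t=1,i=4
  [28] ###.. => #  t=5,i=12
  [27] ##.## => .  t=1,i=1
  [26] ##.#. => .  t=2,i=10
  [25] ##..# => #  t=0,i=0
  [24] ##... => #  t=1,i=8
  [23] #.### => #  t=1,i=2
  [22] #.##. => #  t=1,i=6
  [21] #.#.# => .  t=3,i=4
  [20] #.#.. => #  t=0,i=4
  [19] #..## => .  t=0,i=11
  [18] #..#. => .  t=0,i=1
  [17] #...# => #  t=2,i=4
  [16] #.... => #  t=0,i=6
  [15] .#### => .  t=2,i=7
  [14] .###. => .  t=1,i=3
  [13] .##.# => #  t=1,i=0
  [12] .##.. => #  t=0,i=13
  [11] .#.## => .  t=5,i=7
  [10] .#.#. => #  t=0,i=3
  [9] .#..# => .  t=0,i=10
  [8] .#... => .  t=0,i=5
  [7] ..### => #  t=2,i=6
  [6] ..##. => .  t=0,i=12
  [5] ..#.# => #  t=0,i=2
  [4] ..#.. => .  t=0,i=9
  [3] ...## => .  t=1,i=12
  [2] ...#. => .  t=0,i=8
  [1] ....# => #  t=0,i=7
  [0] ..... => .  t=1,i=10
  bits 00010011110100110011010010100010 = 332608674

332608674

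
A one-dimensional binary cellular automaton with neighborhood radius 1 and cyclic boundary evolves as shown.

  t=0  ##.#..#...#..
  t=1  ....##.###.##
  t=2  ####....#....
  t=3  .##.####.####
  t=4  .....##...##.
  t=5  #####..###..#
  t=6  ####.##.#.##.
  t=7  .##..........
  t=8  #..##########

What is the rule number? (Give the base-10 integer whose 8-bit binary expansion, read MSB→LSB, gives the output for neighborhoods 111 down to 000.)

  ###|#  b7=1 t=1,i=8
  ##.|.  b6=0 t=0,i=1
  #.#|.  b5=0 t=0,i=2
  #..|#  b4=1 t=0,i=4
  .##|.  b3=0 t=0,i=0
  .#.|.  b2=0 t=0,i=3
  ..#|#  b1=1 t=0,i=5
  ...|#  b0=1 t=0,i=8
  bits 10010011 = 147

147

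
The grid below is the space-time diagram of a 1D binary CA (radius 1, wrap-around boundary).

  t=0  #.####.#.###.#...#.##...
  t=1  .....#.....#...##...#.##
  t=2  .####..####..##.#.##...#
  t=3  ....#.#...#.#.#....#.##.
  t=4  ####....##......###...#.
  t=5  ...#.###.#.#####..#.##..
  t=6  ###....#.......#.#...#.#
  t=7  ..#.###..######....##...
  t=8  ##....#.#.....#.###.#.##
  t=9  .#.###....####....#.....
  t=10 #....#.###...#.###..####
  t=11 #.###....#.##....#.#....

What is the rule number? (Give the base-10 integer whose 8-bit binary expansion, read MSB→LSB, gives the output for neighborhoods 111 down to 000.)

67

  ###|.  b7=0 t=0,i=3
  ##.|#  b6=1 t=0,i=5
  #.#|.  b5=0 t=0,i=1
  #..|.  b4=0 t=0,i=14
  .##|.  b3=0 t=0,i=2
  .#.|.  b2=0 t=0,i=0
  ..#|#  b1=1 t=0,i=16
  ...|#  b0=1 t=0,i=15
  bits 01000011 = 67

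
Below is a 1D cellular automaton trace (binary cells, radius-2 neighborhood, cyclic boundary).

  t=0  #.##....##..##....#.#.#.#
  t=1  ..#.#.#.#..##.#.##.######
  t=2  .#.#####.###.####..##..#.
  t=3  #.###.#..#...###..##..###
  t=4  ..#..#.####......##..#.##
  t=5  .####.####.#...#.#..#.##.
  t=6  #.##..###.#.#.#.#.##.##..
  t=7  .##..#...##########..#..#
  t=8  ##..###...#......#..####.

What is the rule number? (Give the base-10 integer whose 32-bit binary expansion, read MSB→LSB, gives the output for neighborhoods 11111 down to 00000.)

  [31] ##### => .  t=1,i=21
  [30] ####. => #  t=1,i=23
  [29] ###.# => .  t=2,i=7
  [28] ###.. => .  t=1,i=24
  [27] ##.## => .  t=0,i=1
  [26] ##.#. => #  t=1,i=13
  [25] ##..# => .  t=0,i=10
  [24] ##... => #  t=0,i=4
  [23] #.### => #  t=1,i=19
  [22] #.##. => #  t=0,i=2
  [21] #.#.# => #  t=0,i=20
  [20] #.#.. => .  t=1,i=8
  [19] #..## => #  t=0,i=11
  [18] #..#. => #  t=1,i=1
  [17] #...# => .  t=3,i=11
  [16] #.... => .  t=0,i=5
  [15] .#### => #  t=1,i=20
  [14] .###. => .  t=2,i=10
  [13] .##.# => .  t=0,i=0
  [12] .##.. => .  t=0,i=3
  [11] .#.## => #  t=0,i=23
  [10] .#.#. => #  t=0,i=19
  [9] .#..# => #  t=1,i=9
  [8] .#... => #  t=3,i=10
  [7] ..### => .  t=3,i=13
  [6] ..##. => #  t=0,i=8
  [5] ..#.# => .  t=0,i=18
  [4] ..#.. => #  t=2,i=23
  [3] ...## => .  t=0,i=7
  [2] ...#. => #  t=0,i=17
  [1] ....# => #  t=0,i=6
  [0] ..... => .  t=4,i=13
  bits 01000101111011001000111101010110 = 1173131094

1173131094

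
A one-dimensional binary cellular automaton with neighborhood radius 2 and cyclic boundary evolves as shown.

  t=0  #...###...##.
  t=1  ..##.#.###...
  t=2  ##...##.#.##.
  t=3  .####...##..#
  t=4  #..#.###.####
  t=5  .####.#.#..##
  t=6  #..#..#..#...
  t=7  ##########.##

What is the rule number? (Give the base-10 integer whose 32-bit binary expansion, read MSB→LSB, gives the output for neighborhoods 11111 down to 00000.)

  [31] ##### => #  t=4,i=11
  [30] ####. => #  t=3,i=3
  [29] ###.# => .  t=4,i=7
  [28] ###.. => .  t=0,i=6
  [27] ##.## => #  t=2,i=12
  [26] ##.#. => .  t=0,i=12
  [25] ##..# => #  t=3,i=10
  [24] ##... => #  t=0,i=7
  [23] #.### => .  t=1,i=7
  [22] #.##. => .  t=2,i=0
  [21] #.#.# => #  t=1,i=5
  [20] #.#.. => .  t=0,i=0
  [19] #..## => .  t=5,i=10
  [18] #..#. => #  t=3,i=11
  [17] #...# => #  t=0,i=2
  [16] #.... => #  t=1,i=11
  [15] .#### => .  t=3,i=2
  [14] .###. => #  t=0,i=5
  [13] .##.# => .  t=0,i=11
  [12] .##.. => #  t=2,i=1
  [11] .#.## => #  t=1,i=6
  [10] .#.#. => .  t=5,i=7
  [9] .#..# => #  t=5,i=9
  [8] .#... => .  t=0,i=1
  [7] ..### => .  t=0,i=4
  [6] ..##. => .  t=0,i=10
  [5] ..#.# => #  t=3,i=12
  [4] ..#.. => #  t=6,i=0
  [3] ...## => #  t=0,i=3
  [2] ...#. => #  t=6,i=12
  [1] ....# => #  t=1,i=0
  [0] ..... => .  t=1,i=12
  bits 11001011001001110101101000111110 = 3408353854

3408353854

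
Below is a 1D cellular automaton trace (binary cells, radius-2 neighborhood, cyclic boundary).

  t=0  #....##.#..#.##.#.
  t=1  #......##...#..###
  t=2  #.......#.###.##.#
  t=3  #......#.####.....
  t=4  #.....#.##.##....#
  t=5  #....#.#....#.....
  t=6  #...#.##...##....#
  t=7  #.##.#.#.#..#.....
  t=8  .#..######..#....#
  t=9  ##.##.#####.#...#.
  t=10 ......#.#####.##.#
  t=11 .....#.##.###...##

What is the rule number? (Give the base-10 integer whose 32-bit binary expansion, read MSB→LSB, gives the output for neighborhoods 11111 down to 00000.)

4139408532

  ##### -> #   bit 31 = 1  t=8,i=6
  ####. -> #   bit 30 = 1  t=1,i=17
  ###.# -> #   bit 29 = 1  t=2,i=12
  ###.. -> #   bit 28 = 1  t=1,i=0
  ##.## -> .   bit 27 = 0  t=2,i=13
  ##.#. -> #   bit 26 = 1  t=0,i=7
  ##..# -> #   bit 25 = 1  t=8,i=10
  ##... -> .   bit 24 = 0  t=1,i=1
  #.### -> #   bit 23 = 1  t=2,i=10
  #.##. -> .   bit 22 = 0  t=0,i=13
  #.#.# -> #   bit 21 = 1  t=0,i=16
  #.#.. -> #   bit 20 = 1  t=0,i=0
  #..## -> #   bit 19 = 1  t=1,i=14
  #..#. -> .   bit 18 = 0  t=0,i=10
  #...# -> #   bit 17 = 1  t=1,i=10
  #.... -> .   bit 16 = 0  t=0,i=2
  .#### -> .   bit 15 = 0  t=1,i=16
  .###. -> #   bit 14 = 1  t=2,i=11
  .##.# -> .   bit 13 = 0  t=0,i=6
  .##.. -> #   bit 12 = 1  t=1,i=8
  .#.## -> #   bit 11 = 1  t=0,i=12
  .#.#. -> #   bit 10 = 1  t=0,i=17
  .#..# -> .   bit 9 = 0  t=0,i=9
  .#... -> .   bit 8 = 0  t=0,i=1
  ..### -> #   bit 7 = 1  t=1,i=15
  ..##. -> .   bit 6 = 0  t=0,i=5
  ..#.# -> .   bit 5 = 0  t=0,i=11
  ..#.. -> #   bit 4 = 1  t=1,i=12
  ...## -> .   bit 3 = 0  t=0,i=4
  ...#. -> #   bit 2 = 1  t=1,i=11
  ....# -> .   bit 1 = 0  t=0,i=3
  ..... -> .   bit 0 = 0  t=1,i=3
  bits 11110110101110100101110010010100 = 4139408532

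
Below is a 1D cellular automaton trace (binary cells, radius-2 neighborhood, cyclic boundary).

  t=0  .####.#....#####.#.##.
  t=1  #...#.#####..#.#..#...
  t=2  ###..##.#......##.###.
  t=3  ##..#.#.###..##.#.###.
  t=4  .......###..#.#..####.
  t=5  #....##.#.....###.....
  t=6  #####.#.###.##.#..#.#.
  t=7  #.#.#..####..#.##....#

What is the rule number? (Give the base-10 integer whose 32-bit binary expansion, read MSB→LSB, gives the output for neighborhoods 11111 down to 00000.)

2694540058

  #####|#  b31=1 t=0,i=13
  ####.|.  b30=0 t=0,i=3
  ###.#|#  b29=1 t=0,i=4
  ###..|.  b28=0 t=1,i=10
  ##.##|.  b27=0 t=2,i=17
  ##.#.|.  b26=0 t=0,i=5
  ##..#|.  b25=0 t=0,i=21
  ##...|.  b24=0 t=4,i=21
  #.###|#  b23=1 t=1,i=6
  #.##.|.  b22=0 t=0,i=19
  #.#.#|.  b21=0 t=0,i=17
  #.#..|#  b20=1 t=0,i=6
  #..##|#  b19=1 t=0,i=0
  #..#.|.  b18=0 t=1,i=12
  #...#|#  b17=1 t=1,i=2
  #....|#  b16=1 t=0,i=8
  .####|.  b15=0 t=0,i=2
  .###.|#  b14=1 t=2,i=1
  .##.#|#  b13=1 t=2,i=6
  .##..|.  b12=0 t=0,i=20
  .#.##|#  b11=1 t=0,i=18
  .#.#.|.  b10=0 t=1,i=14
  .#..#|#  b9=1 t=1,i=16
  .#...|#  b8=1 t=0,i=7
  ..###|.  b7=0 t=0,i=1
  ..##.|.  b6=0 t=2,i=5
  ..#.#|.  b5=0 t=1,i=4
  ..#..|#  b4=1 t=1,i=0
  ...##|#  b3=1 t=0,i=10
  ...#.|.  b2=0 t=1,i=3
  ....#|#  b1=1 t=0,i=9
  .....|.  b0=0 t=2,i=11
  bits 10100000100110110110101100011010 = 2694540058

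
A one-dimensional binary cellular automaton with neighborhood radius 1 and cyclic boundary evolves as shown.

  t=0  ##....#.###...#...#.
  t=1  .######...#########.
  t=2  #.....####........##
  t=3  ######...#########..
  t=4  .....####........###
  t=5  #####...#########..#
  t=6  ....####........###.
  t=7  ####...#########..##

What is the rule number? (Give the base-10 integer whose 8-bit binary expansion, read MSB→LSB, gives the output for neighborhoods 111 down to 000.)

87

  ### -> .   bit 7 = 0  t=0,i=9
  ##. -> #   bit 6 = 1  t=0,i=1
  #.# -> .   bit 5 = 0  t=0,i=7
  #.. -> #   bit 4 = 1  t=0,i=2
  .## -> .   bit 3 = 0  t=0,i=0
  .#. -> #   bit 2 = 1  t=0,i=6
  ..# -> #   bit 1 = 1  t=0,i=5
  ... -> #   bit 0 = 1  t=0,i=3
  bits 01010111 = 87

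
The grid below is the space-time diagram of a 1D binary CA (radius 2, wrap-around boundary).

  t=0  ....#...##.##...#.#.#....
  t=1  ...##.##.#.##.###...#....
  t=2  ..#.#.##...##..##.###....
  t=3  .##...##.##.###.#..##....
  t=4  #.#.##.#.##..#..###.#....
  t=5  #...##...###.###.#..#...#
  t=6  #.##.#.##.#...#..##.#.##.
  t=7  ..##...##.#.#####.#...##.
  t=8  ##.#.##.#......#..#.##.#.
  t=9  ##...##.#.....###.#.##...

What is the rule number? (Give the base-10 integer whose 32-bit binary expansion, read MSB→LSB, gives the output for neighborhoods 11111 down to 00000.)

1381659196

  ##### -> .   bit 31 = 0  t=7,i=14
  ####. -> #   bit 30 = 1  t=7,i=15
  ###.# -> .   bit 29 = 0  t=3,i=14
  ###.. -> #   bit 28 = 1  t=1,i=16
  ##.## -> .   bit 27 = 0  t=0,i=10
  ##.#. -> .   bit 26 = 0  t=1,i=8
  ##..# -> #   bit 25 = 1  t=2,i=13
  ##... -> .   bit 24 = 0  t=0,i=13
  #.### -> .   bit 23 = 0  t=1,i=14
  #.##. -> #   bit 22 = 1  t=0,i=11
  #.#.# -> .   bit 21 = 0  t=0,i=18
  #.#.. -> #   bit 20 = 1  t=0,i=20
  #..## -> #   bit 19 = 1  t=2,i=14
  #..#. -> .   bit 18 = 0  t=4,i=12
  #...# -> #   bit 17 = 1  t=0,i=6
  #.... -> .   bit 16 = 0  t=0,i=22
  .#### -> .   bit 15 = 0  t=7,i=13
  .###. -> #   bit 14 = 1  t=1,i=15
  .##.# -> #   bit 13 = 1  t=0,i=9
  .##.. -> #   bit 12 = 1  t=0,i=12
  .#.## -> .   bit 11 = 0  t=1,i=10
  .#.#. -> .   bit 10 = 0  t=0,i=17
  .#..# -> #   bit 9 = 1  t=3,i=17
  .#... -> .   bit 8 = 0  t=0,i=5
  ..### -> .   bit 7 = 0  t=4,i=16
  ..##. -> .   bit 6 = 0  t=0,i=8
  ..#.# -> #   bit 5 = 1  t=0,i=16
  ..#.. -> #   bit 4 = 1  t=0,i=4
  ...## -> #   bit 3 = 1  t=0,i=7
  ...#. -> #   bit 2 = 1  t=0,i=3
  ....# -> .   bit 1 = 0  t=0,i=2
  ..... -> .   bit 0 = 0  t=0,i=0
  bits 01010010010110100111001000111100 = 1381659196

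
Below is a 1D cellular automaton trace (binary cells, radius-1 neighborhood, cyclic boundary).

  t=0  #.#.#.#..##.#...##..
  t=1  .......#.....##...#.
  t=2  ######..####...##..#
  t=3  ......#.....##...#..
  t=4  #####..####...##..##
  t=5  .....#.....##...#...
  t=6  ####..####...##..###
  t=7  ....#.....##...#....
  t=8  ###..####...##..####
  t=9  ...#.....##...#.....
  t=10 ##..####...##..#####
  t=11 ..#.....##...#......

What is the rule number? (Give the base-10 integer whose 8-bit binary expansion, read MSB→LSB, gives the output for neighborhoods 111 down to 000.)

  nb ###: next=.  (t=2,i=0, bit7=0)
  nb ##.: next=.  (t=0,i=10, bit6=0)
  nb #.#: next=.  (t=0,i=1, bit5=0)
  nb #..: next=#  (t=0,i=7, bit4=1)
  nb .##: next=.  (t=0,i=9, bit3=0)
  nb .#.: next=.  (t=0,i=0, bit2=0)
  nb ..#: next=.  (t=0,i=8, bit1=0)
  nb ...: next=#  (t=0,i=14, bit0=1)
  bits 00010001 = 17

17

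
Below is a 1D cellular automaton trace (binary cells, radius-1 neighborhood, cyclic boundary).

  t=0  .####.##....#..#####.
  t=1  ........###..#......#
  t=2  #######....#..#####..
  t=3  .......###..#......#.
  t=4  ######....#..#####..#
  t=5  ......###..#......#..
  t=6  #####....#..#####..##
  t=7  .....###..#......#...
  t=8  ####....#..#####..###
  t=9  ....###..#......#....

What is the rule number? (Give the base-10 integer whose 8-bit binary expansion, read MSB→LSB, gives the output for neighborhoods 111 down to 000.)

  ### -> .   bit 7 = 0  t=0,i=2
  ##. -> .   bit 6 = 0  t=0,i=4
  #.# -> .   bit 5 = 0  t=0,i=5
  #.. -> #   bit 4 = 1  t=0,i=8
  .## -> .   bit 3 = 0  t=0,i=1
  .#. -> .   bit 2 = 0  t=0,i=12
  ..# -> .   bit 1 = 0  t=0,i=0
  ... -> #   bit 0 = 1  t=0,i=9
  bits 00010001 = 17

17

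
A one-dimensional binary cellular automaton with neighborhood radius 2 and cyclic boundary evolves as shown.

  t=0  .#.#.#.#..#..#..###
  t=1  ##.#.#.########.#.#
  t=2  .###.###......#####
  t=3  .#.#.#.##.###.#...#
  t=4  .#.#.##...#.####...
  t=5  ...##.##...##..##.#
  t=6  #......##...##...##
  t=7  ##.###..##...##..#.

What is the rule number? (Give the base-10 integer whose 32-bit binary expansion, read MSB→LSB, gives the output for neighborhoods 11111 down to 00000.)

934550419

  #####|.  b31=0 t=1,i=9
  ####.|.  b30=0 t=1,i=13
  ###.#|#  b29=1 t=0,i=18
  ###..|#  b28=1 t=2,i=7
  ##.##|.  b27=0 t=2,i=0
  ##.#.|#  b26=1 t=0,i=0
  ##..#|#  b25=1 t=5,i=13
  ##...|#  b24=1 t=2,i=8
  #.###|#  b23=1 t=1,i=7
  #.##.|.  b22=0 t=3,i=7
  #.#.#|#  b21=1 t=0,i=1
  #.#..|#  b20=1 t=0,i=7
  #..##|.  b19=0 t=0,i=15
  #..#.|#  b18=1 t=0,i=9
  #...#|.  b17=0 t=3,i=16
  #....|.  b16=0 t=2,i=9
  .####|.  b15=0 t=1,i=8
  .###.|.  b14=0 t=0,i=17
  .##.#|.  b13=0 t=3,i=8
  .##..|#  b12=1 t=4,i=6
  .#.##|#  b11=1 t=1,i=6
  .#.#.|.  b10=0 t=0,i=2
  .#..#|#  b9=1 t=0,i=8
  .#...|#  b8=1 t=3,i=15
  ..###|#  b7=1 t=0,i=16
  ..##.|.  b6=0 t=5,i=3
  ..#.#|.  b5=0 t=3,i=18
  ..#..|#  b4=1 t=0,i=10
  ...##|.  b3=0 t=2,i=13
  ...#.|.  b2=0 t=3,i=17
  ....#|#  b1=1 t=2,i=12
  .....|#  b0=1 t=2,i=10
  bits 00110111101101000001101110010011 = 934550419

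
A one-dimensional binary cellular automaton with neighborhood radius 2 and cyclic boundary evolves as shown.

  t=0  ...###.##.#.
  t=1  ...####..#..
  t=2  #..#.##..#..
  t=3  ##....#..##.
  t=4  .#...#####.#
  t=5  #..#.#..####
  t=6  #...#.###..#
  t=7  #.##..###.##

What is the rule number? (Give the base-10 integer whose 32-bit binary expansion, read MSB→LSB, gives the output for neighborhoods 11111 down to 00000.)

  #####|.  b31=0 t=4,i=7
  ####.|#  b30=1 t=1,i=5
  ###.#|#  b29=1 t=0,i=5
  ###..|#  b28=1 t=1,i=6
  ##.##|#  b27=1 t=0,i=6
  ##.#.|#  b26=1 t=0,i=9
  ##..#|.  b25=0 t=1,i=7
  ##...|.  b24=0 t=3,i=2
  #.###|#  b23=1 t=6,i=6
  #.##.|.  b22=0 t=0,i=7
  #.#.#|#  b21=1 t=4,i=11
  #.#..|.  b20=0 t=0,i=10
  #..##|#  b19=1 t=3,i=8
  #..#.|.  b18=0 t=1,i=8
  #...#|#  b17=1 t=4,i=3
  #....|.  b16=0 t=0,i=0
  .####|.  b15=0 t=1,i=4
  .###.|#  b14=1 t=0,i=4
  .##.#|.  b13=0 t=0,i=8
  .##..|#  b12=1 t=2,i=6
  .#.##|.  b11=0 t=2,i=4
  .#.#.|#  b10=1 t=4,i=0
  .#..#|#  b9=1 t=2,i=1
  .#...|.  b8=0 t=0,i=11
  ..###|#  b7=1 t=0,i=3
  ..##.|#  b6=1 t=3,i=9
  ..#.#|.  b5=0 t=2,i=3
  ..#..|#  b4=1 t=1,i=9
  ...##|.  b3=0 t=0,i=2
  ...#.|#  b2=1 t=3,i=5
  ....#|.  b1=0 t=0,i=1
  .....|#  b0=1 t=1,i=0
  bits 01111100101010100101011011010101 = 2091538133

2091538133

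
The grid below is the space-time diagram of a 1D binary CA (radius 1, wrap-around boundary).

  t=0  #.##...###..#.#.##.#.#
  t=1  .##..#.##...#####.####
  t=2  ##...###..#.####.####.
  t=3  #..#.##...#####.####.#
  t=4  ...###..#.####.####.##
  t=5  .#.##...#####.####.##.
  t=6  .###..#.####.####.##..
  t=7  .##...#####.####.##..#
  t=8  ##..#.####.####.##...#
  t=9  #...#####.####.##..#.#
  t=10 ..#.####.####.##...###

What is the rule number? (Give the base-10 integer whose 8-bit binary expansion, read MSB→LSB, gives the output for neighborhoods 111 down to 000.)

  ### -> #   bit 7 = 1  t=0,i=8
  ##. -> .   bit 6 = 0  t=0,i=0
  #.# -> #   bit 5 = 1  t=0,i=1
  #.. -> .   bit 4 = 0  t=0,i=4
  .## -> #   bit 3 = 1  t=0,i=2
  .#. -> #   bit 2 = 1  t=0,i=12
  ..# -> .   bit 1 = 0  t=0,i=6
  ... -> #   bit 0 = 1  t=0,i=5
  bits 10101101 = 173

173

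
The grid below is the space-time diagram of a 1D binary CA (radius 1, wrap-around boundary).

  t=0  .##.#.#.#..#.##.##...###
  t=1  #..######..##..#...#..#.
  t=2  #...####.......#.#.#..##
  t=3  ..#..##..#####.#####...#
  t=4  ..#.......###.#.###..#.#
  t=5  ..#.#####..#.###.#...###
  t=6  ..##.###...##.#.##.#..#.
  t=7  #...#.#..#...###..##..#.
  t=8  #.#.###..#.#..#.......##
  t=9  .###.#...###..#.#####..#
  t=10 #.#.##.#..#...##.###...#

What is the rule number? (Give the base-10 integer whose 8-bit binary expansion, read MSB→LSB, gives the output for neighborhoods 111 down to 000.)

165

  ### -> #   bit 7 = 1  t=0,i=22
  ##. -> .   bit 6 = 0  t=0,i=2
  #.# -> #   bit 5 = 1  t=0,i=0
  #.. -> .   bit 4 = 0  t=0,i=9
  .## -> .   bit 3 = 0  t=0,i=1
  .#. -> #   bit 2 = 1  t=0,i=4
  ..# -> .   bit 1 = 0  t=0,i=10
  ... -> #   bit 0 = 1  t=0,i=19
  bits 10100101 = 165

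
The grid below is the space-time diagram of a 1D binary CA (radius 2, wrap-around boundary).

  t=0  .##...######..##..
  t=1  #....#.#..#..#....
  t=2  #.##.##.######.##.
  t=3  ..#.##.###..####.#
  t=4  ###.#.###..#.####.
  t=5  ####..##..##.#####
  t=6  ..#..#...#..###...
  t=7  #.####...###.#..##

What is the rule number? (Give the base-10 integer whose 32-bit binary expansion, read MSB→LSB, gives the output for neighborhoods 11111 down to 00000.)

1825424955

  nb #####: next=.  (t=0,i=8, bit31=0)
  nb ####.: next=#  (t=0,i=10, bit30=1)
  nb ###.#: next=#  (t=2,i=13, bit29=1)
  nb ###..: next=.  (t=0,i=11, bit28=0)
  nb ##.##: next=#  (t=2,i=4, bit27=1)
  nb ##.#.: next=#  (t=2,i=17, bit26=1)
  nb ##..#: next=.  (t=0,i=12, bit25=0)
  nb ##...: next=.  (t=0,i=3, bit24=0)
  nb #.###: next=#  (t=2,i=8, bit23=1)
  nb #.##.: next=#  (t=2,i=2, bit22=1)
  nb #.#.#: next=.  (t=2,i=0, bit21=0)
  nb #.#..: next=.  (t=1,i=7, bit20=0)
  nb #..##: next=#  (t=0,i=13, bit19=1)
  nb #..#.: next=#  (t=1,i=9, bit18=1)
  nb #...#: next=.  (t=0,i=4, bit17=0)
  nb #....: next=#  (t=1,i=2, bit16=1)
  nb .####: next=#  (t=0,i=7, bit15=1)
  nb .###.: next=#  (t=3,i=8, bit14=1)
  nb .##.#: next=.  (t=2,i=3, bit13=0)
  nb .##..: next=.  (t=0,i=2, bit12=0)
  nb .#.##: next=.  (t=2,i=1, bit11=0)
  nb .#.#.: next=#  (t=1,i=6, bit10=1)
  nb .#..#: next=#  (t=1,i=8, bit9=1)
  nb .#...: next=.  (t=1,i=1, bit8=0)
  nb ..###: next=.  (t=0,i=6, bit7=0)
  nb ..##.: next=.  (t=0,i=1, bit6=0)
  nb ..#.#: next=#  (t=1,i=5, bit5=1)
  nb ..#..: next=#  (t=1,i=0, bit4=1)
  nb ...##: next=#  (t=0,i=0, bit3=1)
  nb ...#.: next=.  (t=1,i=4, bit2=0)
  nb ....#: next=#  (t=1,i=3, bit1=1)
  nb .....: next=#  (t=6,i=17, bit0=1)
  bits 01101100110011011100011000111011 = 1825424955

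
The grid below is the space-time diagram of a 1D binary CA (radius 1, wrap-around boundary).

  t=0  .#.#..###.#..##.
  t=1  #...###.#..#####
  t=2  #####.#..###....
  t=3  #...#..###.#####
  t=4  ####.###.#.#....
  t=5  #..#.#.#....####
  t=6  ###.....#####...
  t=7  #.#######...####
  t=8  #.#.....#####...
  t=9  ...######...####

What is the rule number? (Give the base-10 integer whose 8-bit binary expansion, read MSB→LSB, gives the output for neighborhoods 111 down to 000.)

91

  ### -> .   bit 7 = 0  t=0,i=7
  ##. -> #   bit 6 = 1  t=0,i=8
  #.# -> .   bit 5 = 0  t=0,i=2
  #.. -> #   bit 4 = 1  t=0,i=4
  .## -> #   bit 3 = 1  t=0,i=6
  .#. -> .   bit 2 = 0  t=0,i=1
  ..# -> #   bit 1 = 1  t=0,i=0
  ... -> #   bit 0 = 1  t=1,i=2
  bits 01011011 = 91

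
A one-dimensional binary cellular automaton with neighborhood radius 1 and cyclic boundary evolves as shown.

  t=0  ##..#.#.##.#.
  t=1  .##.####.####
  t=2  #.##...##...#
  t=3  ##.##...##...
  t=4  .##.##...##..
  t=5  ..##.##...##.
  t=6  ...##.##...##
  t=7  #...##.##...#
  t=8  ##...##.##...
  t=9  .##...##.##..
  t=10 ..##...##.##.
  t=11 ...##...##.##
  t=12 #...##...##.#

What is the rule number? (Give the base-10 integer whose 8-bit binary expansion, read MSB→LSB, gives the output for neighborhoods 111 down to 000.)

116

  nb ###: next=.  (t=1,i=5, bit7=0)
  nb ##.: next=#  (t=0,i=1, bit6=1)
  nb #.#: next=#  (t=0,i=5, bit5=1)
  nb #..: next=#  (t=0,i=2, bit4=1)
  nb .##: next=.  (t=0,i=0, bit3=0)
  nb .#.: next=#  (t=0,i=4, bit2=1)
  nb ..#: next=.  (t=0,i=3, bit1=0)
  nb ...: next=.  (t=2,i=5, bit0=0)
  bits 01110100 = 116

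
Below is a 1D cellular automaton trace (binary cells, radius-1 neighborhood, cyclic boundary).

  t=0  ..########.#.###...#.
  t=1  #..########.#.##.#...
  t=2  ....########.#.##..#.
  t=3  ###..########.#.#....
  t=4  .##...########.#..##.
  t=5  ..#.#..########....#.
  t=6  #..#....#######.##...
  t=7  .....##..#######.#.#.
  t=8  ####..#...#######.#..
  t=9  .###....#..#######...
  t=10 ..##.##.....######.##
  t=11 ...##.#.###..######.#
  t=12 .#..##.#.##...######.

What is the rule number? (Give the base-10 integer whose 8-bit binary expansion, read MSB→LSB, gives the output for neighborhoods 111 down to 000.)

225

  ### -> #   bit 7 = 1  t=0,i=3
  ##. -> #   bit 6 = 1  t=0,i=9
  #.# -> #   bit 5 = 1  t=0,i=10
  #.. -> .   bit 4 = 0  t=0,i=16
  .## -> .   bit 3 = 0  t=0,i=2
  .#. -> .   bit 2 = 0  t=0,i=11
  ..# -> .   bit 1 = 0  t=0,i=1
  ... -> #   bit 0 = 1  t=0,i=0
  bits 11100001 = 225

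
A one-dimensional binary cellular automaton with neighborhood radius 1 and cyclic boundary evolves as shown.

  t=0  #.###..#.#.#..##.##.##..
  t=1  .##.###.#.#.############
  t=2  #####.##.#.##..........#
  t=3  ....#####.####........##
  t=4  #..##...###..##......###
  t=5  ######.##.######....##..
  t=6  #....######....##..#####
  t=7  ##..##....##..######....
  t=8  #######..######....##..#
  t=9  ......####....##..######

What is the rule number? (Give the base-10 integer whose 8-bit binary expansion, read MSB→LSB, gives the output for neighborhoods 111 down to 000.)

122

  nb ###: next=.  (t=0,i=3, bit7=0)
  nb ##.: next=#  (t=0,i=4, bit6=1)
  nb #.#: next=#  (t=0,i=1, bit5=1)
  nb #..: next=#  (t=0,i=5, bit4=1)
  nb .##: next=#  (t=0,i=2, bit3=1)
  nb .#.: next=.  (t=0,i=0, bit2=0)
  nb ..#: next=#  (t=0,i=6, bit1=1)
  nb ...: next=.  (t=2,i=14, bit0=0)
  bits 01111010 = 122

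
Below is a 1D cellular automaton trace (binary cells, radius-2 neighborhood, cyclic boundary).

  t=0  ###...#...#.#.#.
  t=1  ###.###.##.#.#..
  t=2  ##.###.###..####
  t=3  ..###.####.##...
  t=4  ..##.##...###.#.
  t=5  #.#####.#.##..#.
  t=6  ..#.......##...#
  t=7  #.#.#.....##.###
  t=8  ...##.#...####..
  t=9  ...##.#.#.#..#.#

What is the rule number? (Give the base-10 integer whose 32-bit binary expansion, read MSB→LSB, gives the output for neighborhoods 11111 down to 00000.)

417035988

  ##### -> .   bit 31 = 0  t=2,i=14
  ####. -> .   bit 30 = 0  t=2,i=0
  ###.# -> .   bit 29 = 0  t=1,i=2
  ###.. -> #   bit 28 = 1  t=0,i=2
  ##.## -> #   bit 27 = 1  t=1,i=3
  ##.#. -> .   bit 26 = 0  t=1,i=10
  ##..# -> .   bit 25 = 0  t=2,i=10
  ##... -> .   bit 24 = 0  t=0,i=3
  #.### -> #   bit 23 = 1  t=0,i=0
  #.##. -> #   bit 22 = 1  t=1,i=8
  #.#.# -> .   bit 21 = 0  t=0,i=12
  #.#.. -> #   bit 20 = 1  t=1,i=13
  #..## -> #   bit 19 = 1  t=1,i=15
  #..#. -> .   bit 18 = 0  t=5,i=13
  #...# -> #   bit 17 = 1  t=0,i=4
  #.... -> #   bit 16 = 1  t=3,i=14
  .#### -> .   bit 15 = 0  t=2,i=13
  .###. -> #   bit 14 = 1  t=0,i=1
  .##.# -> #   bit 13 = 1  t=1,i=9
  .##.. -> #   bit 12 = 1  t=3,i=12
  .#.## -> .   bit 11 = 0  t=0,i=15
  .#.#. -> #   bit 10 = 1  t=0,i=11
  .#..# -> #   bit 9 = 1  t=1,i=14
  .#... -> .   bit 8 = 0  t=0,i=7
  ..### -> #   bit 7 = 1  t=1,i=0
  ..##. -> #   bit 6 = 1  t=4,i=2
  ..#.# -> .   bit 5 = 0  t=0,i=10
  ..#.. -> #   bit 4 = 1  t=0,i=6
  ...## -> .   bit 3 = 0  t=3,i=1
  ...#. -> #   bit 2 = 1  t=0,i=5
  ....# -> .   bit 1 = 0  t=3,i=0
  ..... -> .   bit 0 = 0  t=3,i=15
  bits 00011000110110110111011011010100 = 417035988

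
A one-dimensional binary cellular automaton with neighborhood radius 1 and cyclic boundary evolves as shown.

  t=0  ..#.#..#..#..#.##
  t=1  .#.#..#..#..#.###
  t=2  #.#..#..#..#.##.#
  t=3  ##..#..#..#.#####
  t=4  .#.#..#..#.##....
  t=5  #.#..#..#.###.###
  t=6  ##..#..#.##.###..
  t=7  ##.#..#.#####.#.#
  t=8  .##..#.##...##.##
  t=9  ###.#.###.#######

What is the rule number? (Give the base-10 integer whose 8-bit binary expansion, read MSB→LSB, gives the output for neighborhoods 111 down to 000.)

107

  [7] ### => .  t=1,i=15
  [6] ##. => #  t=0,i=16
  [5] #.# => #  t=0,i=3
  [4] #.. => .  t=0,i=0
  [3] .## => #  t=0,i=15
  [2] .#. => .  t=0,i=2
  [1] ..# => #  t=0,i=1
  [0] ... => #  t=4,i=14
  bits 01101011 = 107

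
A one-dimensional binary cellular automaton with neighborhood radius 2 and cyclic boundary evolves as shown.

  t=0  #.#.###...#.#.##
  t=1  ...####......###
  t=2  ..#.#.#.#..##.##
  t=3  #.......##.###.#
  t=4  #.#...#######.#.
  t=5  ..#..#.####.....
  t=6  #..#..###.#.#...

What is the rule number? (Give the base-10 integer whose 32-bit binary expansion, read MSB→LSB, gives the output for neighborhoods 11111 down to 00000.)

2593258058

  ##### -> #   bit 31 = 1  t=4,i=8
  ####. -> .   bit 30 = 0  t=1,i=5
  ###.# -> .   bit 29 = 0  t=0,i=0
  ###.. -> #   bit 28 = 1  t=0,i=6
  ##.## -> #   bit 27 = 1  t=2,i=13
  ##.#. -> .   bit 26 = 0  t=0,i=1
  ##..# -> #   bit 25 = 1  t=2,i=0
  ##... -> .   bit 24 = 0  t=0,i=7
  #.### -> #   bit 23 = 1  t=0,i=4
  #.##. -> .   bit 22 = 0  t=2,i=14
  #.#.# -> .   bit 21 = 0  t=0,i=2
  #.#.. -> #   bit 20 = 1  t=2,i=8
  #..## -> .   bit 19 = 0  t=2,i=10
  #..#. -> .   bit 18 = 0  t=2,i=1
  #...# -> .   bit 17 = 0  t=0,i=8
  #.... -> #   bit 16 = 1  t=1,i=8
  .#### -> #   bit 15 = 1  t=1,i=4
  .###. -> #   bit 14 = 1  t=0,i=5
  .##.# -> #   bit 13 = 1  t=2,i=12
  .##.. -> #   bit 12 = 1  t=2,i=15
  .#.## -> #   bit 11 = 1  t=0,i=3
  .#.#. -> .   bit 10 = 0  t=0,i=11
  .#..# -> #   bit 9 = 1  t=2,i=9
  .#... -> .   bit 8 = 0  t=4,i=3
  ..### -> .   bit 7 = 0  t=1,i=3
  ..##. -> #   bit 6 = 1  t=2,i=11
  ..#.# -> .   bit 5 = 0  t=0,i=10
  ..#.. -> .   bit 4 = 0  t=5,i=2
  ...## -> #   bit 3 = 1  t=1,i=2
  ...#. -> .   bit 2 = 0  t=0,i=9
  ....# -> #   bit 1 = 1  t=1,i=11
  ..... -> .   bit 0 = 0  t=1,i=9
  bits 10011010100100011111101001001010 = 2593258058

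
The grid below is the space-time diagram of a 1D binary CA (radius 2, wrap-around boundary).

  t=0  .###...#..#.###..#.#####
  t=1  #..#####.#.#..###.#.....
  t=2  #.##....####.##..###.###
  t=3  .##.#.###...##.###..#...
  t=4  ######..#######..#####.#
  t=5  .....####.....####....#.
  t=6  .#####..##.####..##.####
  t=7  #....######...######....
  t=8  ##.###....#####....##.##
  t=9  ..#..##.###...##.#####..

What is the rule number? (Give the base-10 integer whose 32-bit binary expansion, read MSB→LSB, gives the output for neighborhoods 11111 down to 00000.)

  [31] ##### => .  t=0,i=21
  [30] ####. => .  t=0,i=22
  [29] ###.# => .  t=0,i=23
  [28] ###.. => #  t=0,i=3
  [27] ##.## => #  t=0,i=0
  [26] ##.#. => #  t=1,i=8
  [25] ##..# => #  t=0,i=15
  [24] ##... => #  t=0,i=4
  [23] #.### => .  t=0,i=1
  [22] #.##. => #  t=2,i=2
  [21] #.#.# => #  t=1,i=9
  [20] #.#.. => #  t=1,i=11
  [19] #..## => #  t=1,i=2
  [18] #..#. => #  t=0,i=9
  [17] #...# => #  t=0,i=5
  [16] #.... => .  t=1,i=20
  [15] .#### => .  t=0,i=20
  [14] .###. => .  t=0,i=2
  [13] .##.# => #  t=3,i=2
  [12] .##.. => .  t=2,i=3
  [11] .#.## => #  t=0,i=11
  [10] .#.#. => #  t=1,i=10
  [9] .#..# => .  t=0,i=8
  [8] .#... => #  t=1,i=19
  [7] ..### => #  t=1,i=3
  [6] ..##. => #  t=3,i=1
  [5] ..#.# => .  t=0,i=10
  [4] ..#.. => #  t=0,i=7
  [3] ...## => #  t=2,i=7
  [2] ...#. => #  t=0,i=6
  [1] ....# => #  t=1,i=22
  [0] ..... => #  t=1,i=21
  bits 00011111011111100010110111011111 = 528362975

528362975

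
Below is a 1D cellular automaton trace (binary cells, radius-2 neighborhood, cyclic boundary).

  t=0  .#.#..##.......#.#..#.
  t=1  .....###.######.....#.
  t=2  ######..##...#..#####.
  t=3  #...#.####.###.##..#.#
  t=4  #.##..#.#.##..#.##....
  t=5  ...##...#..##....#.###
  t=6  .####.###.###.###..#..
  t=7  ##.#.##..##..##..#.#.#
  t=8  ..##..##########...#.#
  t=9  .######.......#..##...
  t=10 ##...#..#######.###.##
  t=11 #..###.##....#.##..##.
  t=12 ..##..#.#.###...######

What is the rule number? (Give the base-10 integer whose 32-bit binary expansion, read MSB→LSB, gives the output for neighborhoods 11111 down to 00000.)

  [31] ##### => .  t=1,i=11
  [30] ####. => #  t=1,i=13
  [29] ###.# => .  t=1,i=7
  [28] ###.. => .  t=1,i=14
  [27] ##.## => #  t=1,i=8
  [26] ##.#. => #  t=7,i=2
  [25] ##..# => #  t=2,i=6
  [24] ##... => .  t=0,i=8
  [23] #.### => #  t=1,i=9
  [22] #.##. => .  t=3,i=15
  [21] #.#.# => #  t=4,i=8
  [20] #.#.. => .  t=0,i=3
  [19] #..## => #  t=0,i=5
  [18] #..#. => .  t=0,i=0
  [17] #...# => #  t=2,i=11
  [16] #.... => #  t=0,i=9
  [15] .#### => .  t=1,i=10
  [14] .###. => .  t=1,i=6
  [13] .##.# => #  t=11,i=20
  [12] .##.. => #  t=0,i=7
  [11] .#.## => .  t=3,i=5
  [10] .#.#. => .  t=0,i=2
  [9] .#..# => .  t=0,i=4
  [8] .#... => .  t=1,i=21
  [7] ..### => #  t=1,i=5
  [6] ..##. => #  t=0,i=6
  [5] ..#.# => .  t=0,i=1
  [4] ..#.. => #  t=0,i=20
  [3] ...## => #  t=1,i=4
  [2] ...#. => #  t=0,i=14
  [1] ....# => #  t=0,i=13
  [0] ..... => #  t=0,i=10
  bits 01001110101010110011000011011111 = 1319842015

1319842015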